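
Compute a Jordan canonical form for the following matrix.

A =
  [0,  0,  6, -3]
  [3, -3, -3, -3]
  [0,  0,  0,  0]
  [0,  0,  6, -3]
J_1(-3) ⊕ J_1(-3) ⊕ J_1(0) ⊕ J_1(0)

The characteristic polynomial is
  det(x·I − A) = x^4 + 6*x^3 + 9*x^2 = x^2*(x + 3)^2

Eigenvalues and multiplicities (the geometric multiplicity of λ is n − rank(A − λI), which equals the number of Jordan blocks for λ):
  λ = -3: algebraic multiplicity = 2, geometric multiplicity = 2
  λ = 0: algebraic multiplicity = 2, geometric multiplicity = 2

Determining the block sizes for each eigenvalue:
  λ = -3: gm = am = 2, so every block has size 1 → block sizes [1, 1]
  λ = 0: gm = am = 2, so every block has size 1 → block sizes [1, 1]

Assembling the blocks gives a Jordan form
J =
  [-3,  0, 0, 0]
  [ 0, -3, 0, 0]
  [ 0,  0, 0, 0]
  [ 0,  0, 0, 0]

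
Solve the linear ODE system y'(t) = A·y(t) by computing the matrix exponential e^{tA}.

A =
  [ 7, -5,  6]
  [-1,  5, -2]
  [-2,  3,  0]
e^{tA} =
  [t^2*exp(4*t) + 3*t*exp(4*t) + exp(4*t), -t^2*exp(4*t) - 5*t*exp(4*t), 2*t^2*exp(4*t) + 6*t*exp(4*t)]
  [-t*exp(4*t), t*exp(4*t) + exp(4*t), -2*t*exp(4*t)]
  [-t^2*exp(4*t)/2 - 2*t*exp(4*t), t^2*exp(4*t)/2 + 3*t*exp(4*t), -t^2*exp(4*t) - 4*t*exp(4*t) + exp(4*t)]

Strategy: write A = P · J · P⁻¹ where J is a Jordan canonical form, so e^{tA} = P · e^{tJ} · P⁻¹, and e^{tJ} can be computed block-by-block.

A has Jordan form
J =
  [4, 1, 0]
  [0, 4, 1]
  [0, 0, 4]
(up to reordering of blocks).

Per-block formulas:
  For a 3×3 Jordan block J_3(4): exp(t · J_3(4)) = e^(4t)·(I + t·N + (t^2/2)·N^2), where N is the 3×3 nilpotent shift.

After assembling e^{tJ} and conjugating by P, we get:

e^{tA} =
  [t^2*exp(4*t) + 3*t*exp(4*t) + exp(4*t), -t^2*exp(4*t) - 5*t*exp(4*t), 2*t^2*exp(4*t) + 6*t*exp(4*t)]
  [-t*exp(4*t), t*exp(4*t) + exp(4*t), -2*t*exp(4*t)]
  [-t^2*exp(4*t)/2 - 2*t*exp(4*t), t^2*exp(4*t)/2 + 3*t*exp(4*t), -t^2*exp(4*t) - 4*t*exp(4*t) + exp(4*t)]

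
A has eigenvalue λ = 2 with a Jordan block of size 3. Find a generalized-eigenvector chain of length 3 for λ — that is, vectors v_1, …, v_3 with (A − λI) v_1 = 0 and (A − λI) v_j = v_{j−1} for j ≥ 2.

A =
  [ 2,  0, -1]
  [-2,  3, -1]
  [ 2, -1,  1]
A Jordan chain for λ = 2 of length 3:
v_1 = (-2, -4, 0)ᵀ
v_2 = (0, -2, 2)ᵀ
v_3 = (1, 0, 0)ᵀ

Let N = A − (2)·I. We want v_3 with N^3 v_3 = 0 but N^2 v_3 ≠ 0; then v_{j-1} := N · v_j for j = 3, …, 2.

Pick v_3 = (1, 0, 0)ᵀ.
Then v_2 = N · v_3 = (0, -2, 2)ᵀ.
Then v_1 = N · v_2 = (-2, -4, 0)ᵀ.

Sanity check: (A − (2)·I) v_1 = (0, 0, 0)ᵀ = 0. ✓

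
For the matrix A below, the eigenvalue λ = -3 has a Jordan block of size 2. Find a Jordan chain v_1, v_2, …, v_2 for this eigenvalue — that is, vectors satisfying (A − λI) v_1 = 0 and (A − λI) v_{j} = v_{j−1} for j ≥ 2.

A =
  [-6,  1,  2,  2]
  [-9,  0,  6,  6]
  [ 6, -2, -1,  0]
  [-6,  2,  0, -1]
A Jordan chain for λ = -3 of length 2:
v_1 = (-3, -9, 0, 0)ᵀ
v_2 = (1, 0, -3, 3)ᵀ

Let N = A − (-3)·I. We want v_2 with N^2 v_2 = 0 but N^1 v_2 ≠ 0; then v_{j-1} := N · v_j for j = 2, …, 2.

Pick v_2 = (1, 0, -3, 3)ᵀ.
Then v_1 = N · v_2 = (-3, -9, 0, 0)ᵀ.

Sanity check: (A − (-3)·I) v_1 = (0, 0, 0, 0)ᵀ = 0. ✓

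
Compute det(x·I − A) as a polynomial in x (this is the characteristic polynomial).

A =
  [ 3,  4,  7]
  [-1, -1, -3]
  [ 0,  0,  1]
x^3 - 3*x^2 + 3*x - 1

Expanding det(x·I − A) (e.g. by cofactor expansion or by noting that A is similar to its Jordan form J, which has the same characteristic polynomial as A) gives
  χ_A(x) = x^3 - 3*x^2 + 3*x - 1
which factors as (x - 1)^3. The eigenvalues (with algebraic multiplicities) are λ = 1 with multiplicity 3.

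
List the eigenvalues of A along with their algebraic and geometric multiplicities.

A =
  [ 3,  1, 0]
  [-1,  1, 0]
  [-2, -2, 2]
λ = 2: alg = 3, geom = 2

Step 1 — factor the characteristic polynomial to read off the algebraic multiplicities:
  χ_A(x) = (x - 2)^3

Step 2 — compute geometric multiplicities via the rank-nullity identity g(λ) = n − rank(A − λI):
  rank(A − (2)·I) = 1, so dim ker(A − (2)·I) = n − 1 = 2

Summary:
  λ = 2: algebraic multiplicity = 3, geometric multiplicity = 2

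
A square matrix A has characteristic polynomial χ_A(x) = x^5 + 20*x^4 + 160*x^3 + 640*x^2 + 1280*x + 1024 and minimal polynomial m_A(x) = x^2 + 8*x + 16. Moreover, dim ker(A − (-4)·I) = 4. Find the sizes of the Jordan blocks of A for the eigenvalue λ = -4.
Block sizes for λ = -4: [2, 1, 1, 1]

Step 1 — from the characteristic polynomial, algebraic multiplicity of λ = -4 is 5. From dim ker(A − (-4)·I) = 4, there are exactly 4 Jordan blocks for λ = -4.
Step 2 — from the minimal polynomial, the factor (x + 4)^2 tells us the largest block for λ = -4 has size 2.
Step 3 — with total size 5, 4 blocks, and largest block 2, the block sizes (in nonincreasing order) are [2, 1, 1, 1].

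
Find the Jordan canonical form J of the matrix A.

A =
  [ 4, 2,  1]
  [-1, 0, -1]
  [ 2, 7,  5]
J_3(3)

The characteristic polynomial is
  det(x·I − A) = x^3 - 9*x^2 + 27*x - 27 = (x - 3)^3

Eigenvalues and multiplicities (the geometric multiplicity of λ is n − rank(A − λI), which equals the number of Jordan blocks for λ):
  λ = 3: algebraic multiplicity = 3, geometric multiplicity = 1

Determining the block sizes for each eigenvalue:
  λ = 3: one block (gm = 1), so the single block has size am = 3 → block sizes [3]

Assembling the blocks gives a Jordan form
J =
  [3, 1, 0]
  [0, 3, 1]
  [0, 0, 3]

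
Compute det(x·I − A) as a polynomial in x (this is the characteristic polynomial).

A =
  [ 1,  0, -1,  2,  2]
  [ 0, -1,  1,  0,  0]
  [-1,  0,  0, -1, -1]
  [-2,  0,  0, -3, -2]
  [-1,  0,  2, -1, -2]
x^5 + 5*x^4 + 10*x^3 + 10*x^2 + 5*x + 1

Expanding det(x·I − A) (e.g. by cofactor expansion or by noting that A is similar to its Jordan form J, which has the same characteristic polynomial as A) gives
  χ_A(x) = x^5 + 5*x^4 + 10*x^3 + 10*x^2 + 5*x + 1
which factors as (x + 1)^5. The eigenvalues (with algebraic multiplicities) are λ = -1 with multiplicity 5.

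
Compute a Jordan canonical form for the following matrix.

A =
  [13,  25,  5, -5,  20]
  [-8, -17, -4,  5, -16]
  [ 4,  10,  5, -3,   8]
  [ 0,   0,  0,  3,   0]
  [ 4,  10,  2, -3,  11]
J_2(3) ⊕ J_2(3) ⊕ J_1(3)

The characteristic polynomial is
  det(x·I − A) = x^5 - 15*x^4 + 90*x^3 - 270*x^2 + 405*x - 243 = (x - 3)^5

Eigenvalues and multiplicities (the geometric multiplicity of λ is n − rank(A − λI), which equals the number of Jordan blocks for λ):
  λ = 3: algebraic multiplicity = 5, geometric multiplicity = 3

Determining the block sizes for each eigenvalue:
  λ = 3: with am = 5 and gm = 3, the partition is not yet determined (e.g. several partitions of 5 into 3 parts exist). Let N = A − (3)·I. Computing rank(N^1) = 2, rank(N^2) = 0; the number of blocks of size ≥ j is rank(N^{j−1}) − rank(N^j), giving [3, 2]. So we have 2 block(s) of size 2, 1 block(s) of size 1 → block sizes [2, 2, 1]

Assembling the blocks gives a Jordan form
J =
  [3, 1, 0, 0, 0]
  [0, 3, 0, 0, 0]
  [0, 0, 3, 1, 0]
  [0, 0, 0, 3, 0]
  [0, 0, 0, 0, 3]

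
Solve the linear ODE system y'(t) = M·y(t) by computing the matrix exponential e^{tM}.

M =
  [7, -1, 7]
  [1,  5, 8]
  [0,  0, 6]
e^{tM} =
  [t*exp(6*t) + exp(6*t), -t*exp(6*t), -t^2*exp(6*t)/2 + 7*t*exp(6*t)]
  [t*exp(6*t), -t*exp(6*t) + exp(6*t), -t^2*exp(6*t)/2 + 8*t*exp(6*t)]
  [0, 0, exp(6*t)]

Strategy: write M = P · J · P⁻¹ where J is a Jordan canonical form, so e^{tM} = P · e^{tJ} · P⁻¹, and e^{tJ} can be computed block-by-block.

M has Jordan form
J =
  [6, 1, 0]
  [0, 6, 1]
  [0, 0, 6]
(up to reordering of blocks).

Per-block formulas:
  For a 3×3 Jordan block J_3(6): exp(t · J_3(6)) = e^(6t)·(I + t·N + (t^2/2)·N^2), where N is the 3×3 nilpotent shift.

After assembling e^{tJ} and conjugating by P, we get:

e^{tM} =
  [t*exp(6*t) + exp(6*t), -t*exp(6*t), -t^2*exp(6*t)/2 + 7*t*exp(6*t)]
  [t*exp(6*t), -t*exp(6*t) + exp(6*t), -t^2*exp(6*t)/2 + 8*t*exp(6*t)]
  [0, 0, exp(6*t)]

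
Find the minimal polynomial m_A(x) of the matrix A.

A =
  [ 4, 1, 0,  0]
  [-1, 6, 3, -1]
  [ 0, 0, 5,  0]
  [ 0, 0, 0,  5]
x^3 - 15*x^2 + 75*x - 125

The characteristic polynomial is χ_A(x) = (x - 5)^4, so the eigenvalues are known. The minimal polynomial is
  m_A(x) = Π_λ (x − λ)^{k_λ}
where k_λ is the size of the *largest* Jordan block for λ (equivalently, the smallest k with (A − λI)^k v = 0 for every generalised eigenvector v of λ).

  λ = 5: largest Jordan block has size 3, contributing (x − 5)^3

So m_A(x) = (x - 5)^3 = x^3 - 15*x^2 + 75*x - 125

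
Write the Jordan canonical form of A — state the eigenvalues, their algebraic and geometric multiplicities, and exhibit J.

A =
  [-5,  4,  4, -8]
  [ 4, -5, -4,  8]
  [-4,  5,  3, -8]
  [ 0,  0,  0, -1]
J_2(-3) ⊕ J_1(-1) ⊕ J_1(-1)

The characteristic polynomial is
  det(x·I − A) = x^4 + 8*x^3 + 22*x^2 + 24*x + 9 = (x + 1)^2*(x + 3)^2

Eigenvalues and multiplicities (the geometric multiplicity of λ is n − rank(A − λI), which equals the number of Jordan blocks for λ):
  λ = -3: algebraic multiplicity = 2, geometric multiplicity = 1
  λ = -1: algebraic multiplicity = 2, geometric multiplicity = 2

Determining the block sizes for each eigenvalue:
  λ = -3: one block (gm = 1), so the single block has size am = 2 → block sizes [2]
  λ = -1: gm = am = 2, so every block has size 1 → block sizes [1, 1]

Assembling the blocks gives a Jordan form
J =
  [-3,  1,  0,  0]
  [ 0, -3,  0,  0]
  [ 0,  0, -1,  0]
  [ 0,  0,  0, -1]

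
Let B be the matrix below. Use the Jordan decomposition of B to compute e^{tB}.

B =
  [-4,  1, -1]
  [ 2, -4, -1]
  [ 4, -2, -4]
e^{tB} =
  [-t^2*exp(-4*t) + exp(-4*t), t^2*exp(-4*t) + t*exp(-4*t), -t^2*exp(-4*t)/2 - t*exp(-4*t)]
  [-2*t^2*exp(-4*t) + 2*t*exp(-4*t), 2*t^2*exp(-4*t) + exp(-4*t), -t^2*exp(-4*t) - t*exp(-4*t)]
  [-2*t^2*exp(-4*t) + 4*t*exp(-4*t), 2*t^2*exp(-4*t) - 2*t*exp(-4*t), -t^2*exp(-4*t) + exp(-4*t)]

Strategy: write B = P · J · P⁻¹ where J is a Jordan canonical form, so e^{tB} = P · e^{tJ} · P⁻¹, and e^{tJ} can be computed block-by-block.

B has Jordan form
J =
  [-4,  1,  0]
  [ 0, -4,  1]
  [ 0,  0, -4]
(up to reordering of blocks).

Per-block formulas:
  For a 3×3 Jordan block J_3(-4): exp(t · J_3(-4)) = e^(-4t)·(I + t·N + (t^2/2)·N^2), where N is the 3×3 nilpotent shift.

After assembling e^{tJ} and conjugating by P, we get:

e^{tB} =
  [-t^2*exp(-4*t) + exp(-4*t), t^2*exp(-4*t) + t*exp(-4*t), -t^2*exp(-4*t)/2 - t*exp(-4*t)]
  [-2*t^2*exp(-4*t) + 2*t*exp(-4*t), 2*t^2*exp(-4*t) + exp(-4*t), -t^2*exp(-4*t) - t*exp(-4*t)]
  [-2*t^2*exp(-4*t) + 4*t*exp(-4*t), 2*t^2*exp(-4*t) - 2*t*exp(-4*t), -t^2*exp(-4*t) + exp(-4*t)]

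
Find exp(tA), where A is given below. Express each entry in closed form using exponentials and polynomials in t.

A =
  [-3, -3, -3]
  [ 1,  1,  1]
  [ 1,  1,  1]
e^{tA} =
  [-2 + 3*exp(-t), -3 + 3*exp(-t), -3 + 3*exp(-t)]
  [1 - exp(-t), 2 - exp(-t), 1 - exp(-t)]
  [1 - exp(-t), 1 - exp(-t), 2 - exp(-t)]

Strategy: write A = P · J · P⁻¹ where J is a Jordan canonical form, so e^{tA} = P · e^{tJ} · P⁻¹, and e^{tJ} can be computed block-by-block.

A has Jordan form
J =
  [-1, 0, 0]
  [ 0, 0, 0]
  [ 0, 0, 0]
(up to reordering of blocks).

Per-block formulas:
  For a 1×1 block at λ = 0: exp(t · [0]) = [e^(0t)].
  For a 1×1 block at λ = -1: exp(t · [-1]) = [e^(-1t)].

After assembling e^{tJ} and conjugating by P, we get:

e^{tA} =
  [-2 + 3*exp(-t), -3 + 3*exp(-t), -3 + 3*exp(-t)]
  [1 - exp(-t), 2 - exp(-t), 1 - exp(-t)]
  [1 - exp(-t), 1 - exp(-t), 2 - exp(-t)]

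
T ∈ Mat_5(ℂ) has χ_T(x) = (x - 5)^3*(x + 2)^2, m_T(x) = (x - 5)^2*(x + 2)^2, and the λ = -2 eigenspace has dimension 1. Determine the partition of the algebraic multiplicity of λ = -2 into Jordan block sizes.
Block sizes for λ = -2: [2]

Step 1 — from the characteristic polynomial, algebraic multiplicity of λ = -2 is 2. From dim ker(T − (-2)·I) = 1, there are exactly 1 Jordan blocks for λ = -2.
Step 2 — from the minimal polynomial, the factor (x + 2)^2 tells us the largest block for λ = -2 has size 2.
Step 3 — with total size 2, 1 blocks, and largest block 2, the block sizes (in nonincreasing order) are [2].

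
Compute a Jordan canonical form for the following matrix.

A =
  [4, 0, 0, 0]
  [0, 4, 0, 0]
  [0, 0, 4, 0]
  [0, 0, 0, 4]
J_1(4) ⊕ J_1(4) ⊕ J_1(4) ⊕ J_1(4)

The characteristic polynomial is
  det(x·I − A) = x^4 - 16*x^3 + 96*x^2 - 256*x + 256 = (x - 4)^4

Eigenvalues and multiplicities (the geometric multiplicity of λ is n − rank(A − λI), which equals the number of Jordan blocks for λ):
  λ = 4: algebraic multiplicity = 4, geometric multiplicity = 4

Determining the block sizes for each eigenvalue:
  λ = 4: gm = am = 4, so every block has size 1 → block sizes [1, 1, 1, 1]

Assembling the blocks gives a Jordan form
J =
  [4, 0, 0, 0]
  [0, 4, 0, 0]
  [0, 0, 4, 0]
  [0, 0, 0, 4]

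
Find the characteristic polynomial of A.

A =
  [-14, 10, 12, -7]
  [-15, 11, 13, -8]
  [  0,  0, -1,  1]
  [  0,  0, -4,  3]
x^4 + x^3 - 9*x^2 + 11*x - 4

Expanding det(x·I − A) (e.g. by cofactor expansion or by noting that A is similar to its Jordan form J, which has the same characteristic polynomial as A) gives
  χ_A(x) = x^4 + x^3 - 9*x^2 + 11*x - 4
which factors as (x - 1)^3*(x + 4). The eigenvalues (with algebraic multiplicities) are λ = -4 with multiplicity 1, λ = 1 with multiplicity 3.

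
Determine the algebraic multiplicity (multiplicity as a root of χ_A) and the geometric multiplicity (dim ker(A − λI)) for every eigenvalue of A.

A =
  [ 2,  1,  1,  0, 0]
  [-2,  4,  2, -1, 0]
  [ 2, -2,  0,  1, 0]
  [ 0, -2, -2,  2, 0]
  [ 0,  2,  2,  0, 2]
λ = 2: alg = 5, geom = 3

Step 1 — factor the characteristic polynomial to read off the algebraic multiplicities:
  χ_A(x) = (x - 2)^5

Step 2 — compute geometric multiplicities via the rank-nullity identity g(λ) = n − rank(A − λI):
  rank(A − (2)·I) = 2, so dim ker(A − (2)·I) = n − 2 = 3

Summary:
  λ = 2: algebraic multiplicity = 5, geometric multiplicity = 3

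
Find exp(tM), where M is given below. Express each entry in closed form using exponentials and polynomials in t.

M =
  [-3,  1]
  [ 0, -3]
e^{tM} =
  [exp(-3*t), t*exp(-3*t)]
  [0, exp(-3*t)]

Strategy: write M = P · J · P⁻¹ where J is a Jordan canonical form, so e^{tM} = P · e^{tJ} · P⁻¹, and e^{tJ} can be computed block-by-block.

M has Jordan form
J =
  [-3,  1]
  [ 0, -3]
(up to reordering of blocks).

Per-block formulas:
  For a 2×2 Jordan block J_2(-3): exp(t · J_2(-3)) = e^(-3t)·(I + t·N), where N is the 2×2 nilpotent shift.

After assembling e^{tJ} and conjugating by P, we get:

e^{tM} =
  [exp(-3*t), t*exp(-3*t)]
  [0, exp(-3*t)]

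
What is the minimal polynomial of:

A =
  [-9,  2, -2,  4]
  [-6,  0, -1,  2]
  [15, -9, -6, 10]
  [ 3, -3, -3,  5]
x^4 + 10*x^3 + 36*x^2 + 54*x + 27

The characteristic polynomial is χ_A(x) = (x + 1)*(x + 3)^3, so the eigenvalues are known. The minimal polynomial is
  m_A(x) = Π_λ (x − λ)^{k_λ}
where k_λ is the size of the *largest* Jordan block for λ (equivalently, the smallest k with (A − λI)^k v = 0 for every generalised eigenvector v of λ).

  λ = -3: largest Jordan block has size 3, contributing (x + 3)^3
  λ = -1: largest Jordan block has size 1, contributing (x + 1)

So m_A(x) = (x + 1)*(x + 3)^3 = x^4 + 10*x^3 + 36*x^2 + 54*x + 27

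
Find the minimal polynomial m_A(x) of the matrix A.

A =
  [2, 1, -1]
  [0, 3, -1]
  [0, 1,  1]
x^2 - 4*x + 4

The characteristic polynomial is χ_A(x) = (x - 2)^3, so the eigenvalues are known. The minimal polynomial is
  m_A(x) = Π_λ (x − λ)^{k_λ}
where k_λ is the size of the *largest* Jordan block for λ (equivalently, the smallest k with (A − λI)^k v = 0 for every generalised eigenvector v of λ).

  λ = 2: largest Jordan block has size 2, contributing (x − 2)^2

So m_A(x) = (x - 2)^2 = x^2 - 4*x + 4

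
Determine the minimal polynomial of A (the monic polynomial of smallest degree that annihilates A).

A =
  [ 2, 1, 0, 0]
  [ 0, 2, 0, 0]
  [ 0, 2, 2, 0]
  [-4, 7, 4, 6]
x^3 - 10*x^2 + 28*x - 24

The characteristic polynomial is χ_A(x) = (x - 6)*(x - 2)^3, so the eigenvalues are known. The minimal polynomial is
  m_A(x) = Π_λ (x − λ)^{k_λ}
where k_λ is the size of the *largest* Jordan block for λ (equivalently, the smallest k with (A − λI)^k v = 0 for every generalised eigenvector v of λ).

  λ = 2: largest Jordan block has size 2, contributing (x − 2)^2
  λ = 6: largest Jordan block has size 1, contributing (x − 6)

So m_A(x) = (x - 6)*(x - 2)^2 = x^3 - 10*x^2 + 28*x - 24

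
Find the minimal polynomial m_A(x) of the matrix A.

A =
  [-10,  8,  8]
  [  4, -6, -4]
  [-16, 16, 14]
x^2 - 4

The characteristic polynomial is χ_A(x) = (x - 2)*(x + 2)^2, so the eigenvalues are known. The minimal polynomial is
  m_A(x) = Π_λ (x − λ)^{k_λ}
where k_λ is the size of the *largest* Jordan block for λ (equivalently, the smallest k with (A − λI)^k v = 0 for every generalised eigenvector v of λ).

  λ = -2: largest Jordan block has size 1, contributing (x + 2)
  λ = 2: largest Jordan block has size 1, contributing (x − 2)

So m_A(x) = (x - 2)*(x + 2) = x^2 - 4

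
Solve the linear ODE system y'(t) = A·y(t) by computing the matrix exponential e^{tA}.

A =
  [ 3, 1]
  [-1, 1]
e^{tA} =
  [t*exp(2*t) + exp(2*t), t*exp(2*t)]
  [-t*exp(2*t), -t*exp(2*t) + exp(2*t)]

Strategy: write A = P · J · P⁻¹ where J is a Jordan canonical form, so e^{tA} = P · e^{tJ} · P⁻¹, and e^{tJ} can be computed block-by-block.

A has Jordan form
J =
  [2, 1]
  [0, 2]
(up to reordering of blocks).

Per-block formulas:
  For a 2×2 Jordan block J_2(2): exp(t · J_2(2)) = e^(2t)·(I + t·N), where N is the 2×2 nilpotent shift.

After assembling e^{tJ} and conjugating by P, we get:

e^{tA} =
  [t*exp(2*t) + exp(2*t), t*exp(2*t)]
  [-t*exp(2*t), -t*exp(2*t) + exp(2*t)]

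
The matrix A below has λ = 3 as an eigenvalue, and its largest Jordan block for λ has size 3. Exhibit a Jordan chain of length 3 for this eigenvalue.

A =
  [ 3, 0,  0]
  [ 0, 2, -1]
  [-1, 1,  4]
A Jordan chain for λ = 3 of length 3:
v_1 = (0, 1, -1)ᵀ
v_2 = (0, 0, -1)ᵀ
v_3 = (1, 0, 0)ᵀ

Let N = A − (3)·I. We want v_3 with N^3 v_3 = 0 but N^2 v_3 ≠ 0; then v_{j-1} := N · v_j for j = 3, …, 2.

Pick v_3 = (1, 0, 0)ᵀ.
Then v_2 = N · v_3 = (0, 0, -1)ᵀ.
Then v_1 = N · v_2 = (0, 1, -1)ᵀ.

Sanity check: (A − (3)·I) v_1 = (0, 0, 0)ᵀ = 0. ✓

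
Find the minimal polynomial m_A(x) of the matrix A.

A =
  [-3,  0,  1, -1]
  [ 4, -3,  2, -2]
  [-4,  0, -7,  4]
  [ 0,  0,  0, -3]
x^3 + 13*x^2 + 55*x + 75

The characteristic polynomial is χ_A(x) = (x + 3)^2*(x + 5)^2, so the eigenvalues are known. The minimal polynomial is
  m_A(x) = Π_λ (x − λ)^{k_λ}
where k_λ is the size of the *largest* Jordan block for λ (equivalently, the smallest k with (A − λI)^k v = 0 for every generalised eigenvector v of λ).

  λ = -5: largest Jordan block has size 2, contributing (x + 5)^2
  λ = -3: largest Jordan block has size 1, contributing (x + 3)

So m_A(x) = (x + 3)*(x + 5)^2 = x^3 + 13*x^2 + 55*x + 75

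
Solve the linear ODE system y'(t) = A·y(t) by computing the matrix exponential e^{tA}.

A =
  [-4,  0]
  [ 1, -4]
e^{tA} =
  [exp(-4*t), 0]
  [t*exp(-4*t), exp(-4*t)]

Strategy: write A = P · J · P⁻¹ where J is a Jordan canonical form, so e^{tA} = P · e^{tJ} · P⁻¹, and e^{tJ} can be computed block-by-block.

A has Jordan form
J =
  [-4,  1]
  [ 0, -4]
(up to reordering of blocks).

Per-block formulas:
  For a 2×2 Jordan block J_2(-4): exp(t · J_2(-4)) = e^(-4t)·(I + t·N), where N is the 2×2 nilpotent shift.

After assembling e^{tJ} and conjugating by P, we get:

e^{tA} =
  [exp(-4*t), 0]
  [t*exp(-4*t), exp(-4*t)]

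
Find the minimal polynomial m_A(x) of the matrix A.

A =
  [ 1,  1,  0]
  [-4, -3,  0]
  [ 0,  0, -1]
x^2 + 2*x + 1

The characteristic polynomial is χ_A(x) = (x + 1)^3, so the eigenvalues are known. The minimal polynomial is
  m_A(x) = Π_λ (x − λ)^{k_λ}
where k_λ is the size of the *largest* Jordan block for λ (equivalently, the smallest k with (A − λI)^k v = 0 for every generalised eigenvector v of λ).

  λ = -1: largest Jordan block has size 2, contributing (x + 1)^2

So m_A(x) = (x + 1)^2 = x^2 + 2*x + 1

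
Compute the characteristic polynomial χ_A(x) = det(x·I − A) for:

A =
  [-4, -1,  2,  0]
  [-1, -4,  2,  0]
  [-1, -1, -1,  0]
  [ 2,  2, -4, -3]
x^4 + 12*x^3 + 54*x^2 + 108*x + 81

Expanding det(x·I − A) (e.g. by cofactor expansion or by noting that A is similar to its Jordan form J, which has the same characteristic polynomial as A) gives
  χ_A(x) = x^4 + 12*x^3 + 54*x^2 + 108*x + 81
which factors as (x + 3)^4. The eigenvalues (with algebraic multiplicities) are λ = -3 with multiplicity 4.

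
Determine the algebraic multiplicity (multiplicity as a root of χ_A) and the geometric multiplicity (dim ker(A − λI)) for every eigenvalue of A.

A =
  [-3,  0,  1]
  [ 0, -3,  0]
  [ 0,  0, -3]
λ = -3: alg = 3, geom = 2

Step 1 — factor the characteristic polynomial to read off the algebraic multiplicities:
  χ_A(x) = (x + 3)^3

Step 2 — compute geometric multiplicities via the rank-nullity identity g(λ) = n − rank(A − λI):
  rank(A − (-3)·I) = 1, so dim ker(A − (-3)·I) = n − 1 = 2

Summary:
  λ = -3: algebraic multiplicity = 3, geometric multiplicity = 2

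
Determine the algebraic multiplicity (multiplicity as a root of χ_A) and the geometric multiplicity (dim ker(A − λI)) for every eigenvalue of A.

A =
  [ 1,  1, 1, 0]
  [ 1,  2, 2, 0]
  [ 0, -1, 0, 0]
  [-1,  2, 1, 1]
λ = 1: alg = 4, geom = 2

Step 1 — factor the characteristic polynomial to read off the algebraic multiplicities:
  χ_A(x) = (x - 1)^4

Step 2 — compute geometric multiplicities via the rank-nullity identity g(λ) = n − rank(A − λI):
  rank(A − (1)·I) = 2, so dim ker(A − (1)·I) = n − 2 = 2

Summary:
  λ = 1: algebraic multiplicity = 4, geometric multiplicity = 2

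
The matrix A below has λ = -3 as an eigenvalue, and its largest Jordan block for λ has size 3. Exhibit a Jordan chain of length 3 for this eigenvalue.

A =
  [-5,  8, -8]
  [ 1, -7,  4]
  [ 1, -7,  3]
A Jordan chain for λ = -3 of length 3:
v_1 = (4, -2, -3)ᵀ
v_2 = (-2, 1, 1)ᵀ
v_3 = (1, 0, 0)ᵀ

Let N = A − (-3)·I. We want v_3 with N^3 v_3 = 0 but N^2 v_3 ≠ 0; then v_{j-1} := N · v_j for j = 3, …, 2.

Pick v_3 = (1, 0, 0)ᵀ.
Then v_2 = N · v_3 = (-2, 1, 1)ᵀ.
Then v_1 = N · v_2 = (4, -2, -3)ᵀ.

Sanity check: (A − (-3)·I) v_1 = (0, 0, 0)ᵀ = 0. ✓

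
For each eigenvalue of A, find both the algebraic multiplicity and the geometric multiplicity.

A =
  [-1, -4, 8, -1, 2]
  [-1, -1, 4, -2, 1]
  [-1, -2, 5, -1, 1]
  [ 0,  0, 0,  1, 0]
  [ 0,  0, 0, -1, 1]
λ = 1: alg = 5, geom = 3

Step 1 — factor the characteristic polynomial to read off the algebraic multiplicities:
  χ_A(x) = (x - 1)^5

Step 2 — compute geometric multiplicities via the rank-nullity identity g(λ) = n − rank(A − λI):
  rank(A − (1)·I) = 2, so dim ker(A − (1)·I) = n − 2 = 3

Summary:
  λ = 1: algebraic multiplicity = 5, geometric multiplicity = 3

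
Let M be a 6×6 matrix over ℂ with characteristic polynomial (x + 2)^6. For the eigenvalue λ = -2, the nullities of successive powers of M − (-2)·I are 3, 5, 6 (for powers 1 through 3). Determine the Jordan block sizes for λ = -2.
Block sizes for λ = -2: [3, 2, 1]

From the dimensions of kernels of powers, the number of Jordan blocks of size at least j is d_j − d_{j−1} where d_j = dim ker(N^j) (with d_0 = 0). Computing the differences gives [3, 2, 1].
The number of blocks of size exactly k is (#blocks of size ≥ k) − (#blocks of size ≥ k + 1), so the partition is: 1 block(s) of size 1, 1 block(s) of size 2, 1 block(s) of size 3.
In nonincreasing order the block sizes are [3, 2, 1].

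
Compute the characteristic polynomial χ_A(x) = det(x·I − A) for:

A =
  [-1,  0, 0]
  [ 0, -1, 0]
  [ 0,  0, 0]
x^3 + 2*x^2 + x

Expanding det(x·I − A) (e.g. by cofactor expansion or by noting that A is similar to its Jordan form J, which has the same characteristic polynomial as A) gives
  χ_A(x) = x^3 + 2*x^2 + x
which factors as x*(x + 1)^2. The eigenvalues (with algebraic multiplicities) are λ = -1 with multiplicity 2, λ = 0 with multiplicity 1.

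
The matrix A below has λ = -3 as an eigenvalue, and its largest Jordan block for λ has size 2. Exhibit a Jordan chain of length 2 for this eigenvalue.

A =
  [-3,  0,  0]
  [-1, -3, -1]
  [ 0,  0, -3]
A Jordan chain for λ = -3 of length 2:
v_1 = (0, -1, 0)ᵀ
v_2 = (1, 0, 0)ᵀ

Let N = A − (-3)·I. We want v_2 with N^2 v_2 = 0 but N^1 v_2 ≠ 0; then v_{j-1} := N · v_j for j = 2, …, 2.

Pick v_2 = (1, 0, 0)ᵀ.
Then v_1 = N · v_2 = (0, -1, 0)ᵀ.

Sanity check: (A − (-3)·I) v_1 = (0, 0, 0)ᵀ = 0. ✓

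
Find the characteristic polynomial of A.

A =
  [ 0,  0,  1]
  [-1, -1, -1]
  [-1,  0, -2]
x^3 + 3*x^2 + 3*x + 1

Expanding det(x·I − A) (e.g. by cofactor expansion or by noting that A is similar to its Jordan form J, which has the same characteristic polynomial as A) gives
  χ_A(x) = x^3 + 3*x^2 + 3*x + 1
which factors as (x + 1)^3. The eigenvalues (with algebraic multiplicities) are λ = -1 with multiplicity 3.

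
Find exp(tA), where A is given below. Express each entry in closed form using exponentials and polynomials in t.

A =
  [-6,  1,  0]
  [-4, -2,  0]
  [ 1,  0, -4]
e^{tA} =
  [-2*t*exp(-4*t) + exp(-4*t), t*exp(-4*t), 0]
  [-4*t*exp(-4*t), 2*t*exp(-4*t) + exp(-4*t), 0]
  [-t^2*exp(-4*t) + t*exp(-4*t), t^2*exp(-4*t)/2, exp(-4*t)]

Strategy: write A = P · J · P⁻¹ where J is a Jordan canonical form, so e^{tA} = P · e^{tJ} · P⁻¹, and e^{tJ} can be computed block-by-block.

A has Jordan form
J =
  [-4,  1,  0]
  [ 0, -4,  1]
  [ 0,  0, -4]
(up to reordering of blocks).

Per-block formulas:
  For a 3×3 Jordan block J_3(-4): exp(t · J_3(-4)) = e^(-4t)·(I + t·N + (t^2/2)·N^2), where N is the 3×3 nilpotent shift.

After assembling e^{tJ} and conjugating by P, we get:

e^{tA} =
  [-2*t*exp(-4*t) + exp(-4*t), t*exp(-4*t), 0]
  [-4*t*exp(-4*t), 2*t*exp(-4*t) + exp(-4*t), 0]
  [-t^2*exp(-4*t) + t*exp(-4*t), t^2*exp(-4*t)/2, exp(-4*t)]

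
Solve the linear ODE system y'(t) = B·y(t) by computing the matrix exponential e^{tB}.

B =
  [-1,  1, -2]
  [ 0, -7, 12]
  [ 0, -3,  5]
e^{tB} =
  [exp(-t), t*exp(-t), -2*t*exp(-t)]
  [0, -6*t*exp(-t) + exp(-t), 12*t*exp(-t)]
  [0, -3*t*exp(-t), 6*t*exp(-t) + exp(-t)]

Strategy: write B = P · J · P⁻¹ where J is a Jordan canonical form, so e^{tB} = P · e^{tJ} · P⁻¹, and e^{tJ} can be computed block-by-block.

B has Jordan form
J =
  [-1,  1,  0]
  [ 0, -1,  0]
  [ 0,  0, -1]
(up to reordering of blocks).

Per-block formulas:
  For a 1×1 block at λ = -1: exp(t · [-1]) = [e^(-1t)].
  For a 2×2 Jordan block J_2(-1): exp(t · J_2(-1)) = e^(-1t)·(I + t·N), where N is the 2×2 nilpotent shift.

After assembling e^{tJ} and conjugating by P, we get:

e^{tB} =
  [exp(-t), t*exp(-t), -2*t*exp(-t)]
  [0, -6*t*exp(-t) + exp(-t), 12*t*exp(-t)]
  [0, -3*t*exp(-t), 6*t*exp(-t) + exp(-t)]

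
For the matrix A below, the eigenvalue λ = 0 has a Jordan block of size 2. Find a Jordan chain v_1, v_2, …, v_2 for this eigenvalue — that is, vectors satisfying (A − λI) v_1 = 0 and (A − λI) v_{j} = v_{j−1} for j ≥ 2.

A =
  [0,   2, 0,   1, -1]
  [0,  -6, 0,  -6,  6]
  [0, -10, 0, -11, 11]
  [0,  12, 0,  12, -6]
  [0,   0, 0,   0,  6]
A Jordan chain for λ = 0 of length 2:
v_1 = (1, 0, 1, 0, 0)ᵀ
v_2 = (0, 1, 0, -1, 0)ᵀ

Let N = A − (0)·I. We want v_2 with N^2 v_2 = 0 but N^1 v_2 ≠ 0; then v_{j-1} := N · v_j for j = 2, …, 2.

Pick v_2 = (0, 1, 0, -1, 0)ᵀ.
Then v_1 = N · v_2 = (1, 0, 1, 0, 0)ᵀ.

Sanity check: (A − (0)·I) v_1 = (0, 0, 0, 0, 0)ᵀ = 0. ✓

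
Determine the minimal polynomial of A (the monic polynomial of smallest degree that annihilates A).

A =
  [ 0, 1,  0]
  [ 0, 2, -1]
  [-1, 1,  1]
x^3 - 3*x^2 + 3*x - 1

The characteristic polynomial is χ_A(x) = (x - 1)^3, so the eigenvalues are known. The minimal polynomial is
  m_A(x) = Π_λ (x − λ)^{k_λ}
where k_λ is the size of the *largest* Jordan block for λ (equivalently, the smallest k with (A − λI)^k v = 0 for every generalised eigenvector v of λ).

  λ = 1: largest Jordan block has size 3, contributing (x − 1)^3

So m_A(x) = (x - 1)^3 = x^3 - 3*x^2 + 3*x - 1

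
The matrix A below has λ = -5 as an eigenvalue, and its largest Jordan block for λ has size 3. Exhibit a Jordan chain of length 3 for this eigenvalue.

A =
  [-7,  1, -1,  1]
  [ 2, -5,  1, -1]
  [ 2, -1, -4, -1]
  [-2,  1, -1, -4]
A Jordan chain for λ = -5 of length 3:
v_1 = (2, 0, -2, 2)ᵀ
v_2 = (-2, 2, 2, -2)ᵀ
v_3 = (1, 0, 0, 0)ᵀ

Let N = A − (-5)·I. We want v_3 with N^3 v_3 = 0 but N^2 v_3 ≠ 0; then v_{j-1} := N · v_j for j = 3, …, 2.

Pick v_3 = (1, 0, 0, 0)ᵀ.
Then v_2 = N · v_3 = (-2, 2, 2, -2)ᵀ.
Then v_1 = N · v_2 = (2, 0, -2, 2)ᵀ.

Sanity check: (A − (-5)·I) v_1 = (0, 0, 0, 0)ᵀ = 0. ✓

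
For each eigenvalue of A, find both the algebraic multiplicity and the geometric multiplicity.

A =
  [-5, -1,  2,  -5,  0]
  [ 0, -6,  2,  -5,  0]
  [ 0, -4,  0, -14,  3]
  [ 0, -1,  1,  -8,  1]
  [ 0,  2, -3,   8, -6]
λ = -5: alg = 5, geom = 3

Step 1 — factor the characteristic polynomial to read off the algebraic multiplicities:
  χ_A(x) = (x + 5)^5

Step 2 — compute geometric multiplicities via the rank-nullity identity g(λ) = n − rank(A − λI):
  rank(A − (-5)·I) = 2, so dim ker(A − (-5)·I) = n − 2 = 3

Summary:
  λ = -5: algebraic multiplicity = 5, geometric multiplicity = 3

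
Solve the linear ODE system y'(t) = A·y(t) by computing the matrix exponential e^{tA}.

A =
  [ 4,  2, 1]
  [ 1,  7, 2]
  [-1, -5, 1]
e^{tA} =
  [t^2*exp(4*t)/2 + exp(4*t), t^2*exp(4*t)/2 + 2*t*exp(4*t), t^2*exp(4*t)/2 + t*exp(4*t)]
  [t^2*exp(4*t)/2 + t*exp(4*t), t^2*exp(4*t)/2 + 3*t*exp(4*t) + exp(4*t), t^2*exp(4*t)/2 + 2*t*exp(4*t)]
  [-t^2*exp(4*t) - t*exp(4*t), -t^2*exp(4*t) - 5*t*exp(4*t), -t^2*exp(4*t) - 3*t*exp(4*t) + exp(4*t)]

Strategy: write A = P · J · P⁻¹ where J is a Jordan canonical form, so e^{tA} = P · e^{tJ} · P⁻¹, and e^{tJ} can be computed block-by-block.

A has Jordan form
J =
  [4, 1, 0]
  [0, 4, 1]
  [0, 0, 4]
(up to reordering of blocks).

Per-block formulas:
  For a 3×3 Jordan block J_3(4): exp(t · J_3(4)) = e^(4t)·(I + t·N + (t^2/2)·N^2), where N is the 3×3 nilpotent shift.

After assembling e^{tJ} and conjugating by P, we get:

e^{tA} =
  [t^2*exp(4*t)/2 + exp(4*t), t^2*exp(4*t)/2 + 2*t*exp(4*t), t^2*exp(4*t)/2 + t*exp(4*t)]
  [t^2*exp(4*t)/2 + t*exp(4*t), t^2*exp(4*t)/2 + 3*t*exp(4*t) + exp(4*t), t^2*exp(4*t)/2 + 2*t*exp(4*t)]
  [-t^2*exp(4*t) - t*exp(4*t), -t^2*exp(4*t) - 5*t*exp(4*t), -t^2*exp(4*t) - 3*t*exp(4*t) + exp(4*t)]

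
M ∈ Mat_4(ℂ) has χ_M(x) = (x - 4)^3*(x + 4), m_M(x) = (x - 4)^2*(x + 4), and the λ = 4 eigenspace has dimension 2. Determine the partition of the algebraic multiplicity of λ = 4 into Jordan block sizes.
Block sizes for λ = 4: [2, 1]

Step 1 — from the characteristic polynomial, algebraic multiplicity of λ = 4 is 3. From dim ker(M − (4)·I) = 2, there are exactly 2 Jordan blocks for λ = 4.
Step 2 — from the minimal polynomial, the factor (x − 4)^2 tells us the largest block for λ = 4 has size 2.
Step 3 — with total size 3, 2 blocks, and largest block 2, the block sizes (in nonincreasing order) are [2, 1].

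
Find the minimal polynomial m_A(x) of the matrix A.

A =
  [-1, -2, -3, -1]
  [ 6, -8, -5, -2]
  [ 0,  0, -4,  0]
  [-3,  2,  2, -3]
x^3 + 12*x^2 + 48*x + 64

The characteristic polynomial is χ_A(x) = (x + 4)^4, so the eigenvalues are known. The minimal polynomial is
  m_A(x) = Π_λ (x − λ)^{k_λ}
where k_λ is the size of the *largest* Jordan block for λ (equivalently, the smallest k with (A − λI)^k v = 0 for every generalised eigenvector v of λ).

  λ = -4: largest Jordan block has size 3, contributing (x + 4)^3

So m_A(x) = (x + 4)^3 = x^3 + 12*x^2 + 48*x + 64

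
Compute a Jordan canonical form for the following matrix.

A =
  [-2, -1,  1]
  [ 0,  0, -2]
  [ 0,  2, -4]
J_2(-2) ⊕ J_1(-2)

The characteristic polynomial is
  det(x·I − A) = x^3 + 6*x^2 + 12*x + 8 = (x + 2)^3

Eigenvalues and multiplicities (the geometric multiplicity of λ is n − rank(A − λI), which equals the number of Jordan blocks for λ):
  λ = -2: algebraic multiplicity = 3, geometric multiplicity = 2

Determining the block sizes for each eigenvalue:
  λ = -2: 2 blocks summing to 3 forces exactly one block of size 2 and the rest size 1 → block sizes [2, 1]

Assembling the blocks gives a Jordan form
J =
  [-2,  1,  0]
  [ 0, -2,  0]
  [ 0,  0, -2]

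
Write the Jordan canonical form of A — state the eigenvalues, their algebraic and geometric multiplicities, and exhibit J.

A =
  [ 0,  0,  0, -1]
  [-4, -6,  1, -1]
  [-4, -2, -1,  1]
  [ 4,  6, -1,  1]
J_3(-2) ⊕ J_1(0)

The characteristic polynomial is
  det(x·I − A) = x^4 + 6*x^3 + 12*x^2 + 8*x = x*(x + 2)^3

Eigenvalues and multiplicities (the geometric multiplicity of λ is n − rank(A − λI), which equals the number of Jordan blocks for λ):
  λ = -2: algebraic multiplicity = 3, geometric multiplicity = 1
  λ = 0: algebraic multiplicity = 1, geometric multiplicity = 1

Determining the block sizes for each eigenvalue:
  λ = -2: one block (gm = 1), so the single block has size am = 3 → block sizes [3]
  λ = 0: one block (gm = 1), so the single block has size am = 1 → block sizes [1]

Assembling the blocks gives a Jordan form
J =
  [-2,  1,  0, 0]
  [ 0, -2,  1, 0]
  [ 0,  0, -2, 0]
  [ 0,  0,  0, 0]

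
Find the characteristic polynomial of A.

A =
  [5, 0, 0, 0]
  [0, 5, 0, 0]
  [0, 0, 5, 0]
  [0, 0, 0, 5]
x^4 - 20*x^3 + 150*x^2 - 500*x + 625

Expanding det(x·I − A) (e.g. by cofactor expansion or by noting that A is similar to its Jordan form J, which has the same characteristic polynomial as A) gives
  χ_A(x) = x^4 - 20*x^3 + 150*x^2 - 500*x + 625
which factors as (x - 5)^4. The eigenvalues (with algebraic multiplicities) are λ = 5 with multiplicity 4.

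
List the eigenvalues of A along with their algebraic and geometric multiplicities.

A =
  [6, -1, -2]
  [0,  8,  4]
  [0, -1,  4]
λ = 6: alg = 3, geom = 2

Step 1 — factor the characteristic polynomial to read off the algebraic multiplicities:
  χ_A(x) = (x - 6)^3

Step 2 — compute geometric multiplicities via the rank-nullity identity g(λ) = n − rank(A − λI):
  rank(A − (6)·I) = 1, so dim ker(A − (6)·I) = n − 1 = 2

Summary:
  λ = 6: algebraic multiplicity = 3, geometric multiplicity = 2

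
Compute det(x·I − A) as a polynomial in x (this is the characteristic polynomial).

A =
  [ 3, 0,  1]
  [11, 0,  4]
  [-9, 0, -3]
x^3

Expanding det(x·I − A) (e.g. by cofactor expansion or by noting that A is similar to its Jordan form J, which has the same characteristic polynomial as A) gives
  χ_A(x) = x^3
which factors as x^3. The eigenvalues (with algebraic multiplicities) are λ = 0 with multiplicity 3.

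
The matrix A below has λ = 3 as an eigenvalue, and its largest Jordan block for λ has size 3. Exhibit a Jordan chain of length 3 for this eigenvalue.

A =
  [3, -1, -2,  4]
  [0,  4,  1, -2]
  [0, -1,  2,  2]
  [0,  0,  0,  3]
A Jordan chain for λ = 3 of length 3:
v_1 = (1, 0, 0, 0)ᵀ
v_2 = (-1, 1, -1, 0)ᵀ
v_3 = (0, 1, 0, 0)ᵀ

Let N = A − (3)·I. We want v_3 with N^3 v_3 = 0 but N^2 v_3 ≠ 0; then v_{j-1} := N · v_j for j = 3, …, 2.

Pick v_3 = (0, 1, 0, 0)ᵀ.
Then v_2 = N · v_3 = (-1, 1, -1, 0)ᵀ.
Then v_1 = N · v_2 = (1, 0, 0, 0)ᵀ.

Sanity check: (A − (3)·I) v_1 = (0, 0, 0, 0)ᵀ = 0. ✓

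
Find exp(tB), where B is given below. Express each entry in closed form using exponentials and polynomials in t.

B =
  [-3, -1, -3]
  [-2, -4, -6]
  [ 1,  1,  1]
e^{tB} =
  [-t*exp(-2*t) + exp(-2*t), -t*exp(-2*t), -3*t*exp(-2*t)]
  [-2*t*exp(-2*t), -2*t*exp(-2*t) + exp(-2*t), -6*t*exp(-2*t)]
  [t*exp(-2*t), t*exp(-2*t), 3*t*exp(-2*t) + exp(-2*t)]

Strategy: write B = P · J · P⁻¹ where J is a Jordan canonical form, so e^{tB} = P · e^{tJ} · P⁻¹, and e^{tJ} can be computed block-by-block.

B has Jordan form
J =
  [-2,  1,  0]
  [ 0, -2,  0]
  [ 0,  0, -2]
(up to reordering of blocks).

Per-block formulas:
  For a 1×1 block at λ = -2: exp(t · [-2]) = [e^(-2t)].
  For a 2×2 Jordan block J_2(-2): exp(t · J_2(-2)) = e^(-2t)·(I + t·N), where N is the 2×2 nilpotent shift.

After assembling e^{tJ} and conjugating by P, we get:

e^{tB} =
  [-t*exp(-2*t) + exp(-2*t), -t*exp(-2*t), -3*t*exp(-2*t)]
  [-2*t*exp(-2*t), -2*t*exp(-2*t) + exp(-2*t), -6*t*exp(-2*t)]
  [t*exp(-2*t), t*exp(-2*t), 3*t*exp(-2*t) + exp(-2*t)]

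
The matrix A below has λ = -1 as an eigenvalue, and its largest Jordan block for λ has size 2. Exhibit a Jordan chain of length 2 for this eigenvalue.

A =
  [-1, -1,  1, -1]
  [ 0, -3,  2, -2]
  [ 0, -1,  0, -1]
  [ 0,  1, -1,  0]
A Jordan chain for λ = -1 of length 2:
v_1 = (-1, -2, -1, 1)ᵀ
v_2 = (0, 1, 0, 0)ᵀ

Let N = A − (-1)·I. We want v_2 with N^2 v_2 = 0 but N^1 v_2 ≠ 0; then v_{j-1} := N · v_j for j = 2, …, 2.

Pick v_2 = (0, 1, 0, 0)ᵀ.
Then v_1 = N · v_2 = (-1, -2, -1, 1)ᵀ.

Sanity check: (A − (-1)·I) v_1 = (0, 0, 0, 0)ᵀ = 0. ✓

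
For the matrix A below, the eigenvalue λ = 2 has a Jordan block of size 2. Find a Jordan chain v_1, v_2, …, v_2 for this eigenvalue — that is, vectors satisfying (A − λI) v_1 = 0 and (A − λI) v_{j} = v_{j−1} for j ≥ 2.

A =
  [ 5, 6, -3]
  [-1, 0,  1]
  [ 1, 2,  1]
A Jordan chain for λ = 2 of length 2:
v_1 = (3, -1, 1)ᵀ
v_2 = (1, 0, 0)ᵀ

Let N = A − (2)·I. We want v_2 with N^2 v_2 = 0 but N^1 v_2 ≠ 0; then v_{j-1} := N · v_j for j = 2, …, 2.

Pick v_2 = (1, 0, 0)ᵀ.
Then v_1 = N · v_2 = (3, -1, 1)ᵀ.

Sanity check: (A − (2)·I) v_1 = (0, 0, 0)ᵀ = 0. ✓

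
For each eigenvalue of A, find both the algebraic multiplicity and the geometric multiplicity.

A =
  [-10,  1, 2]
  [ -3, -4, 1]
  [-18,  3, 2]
λ = -4: alg = 3, geom = 1

Step 1 — factor the characteristic polynomial to read off the algebraic multiplicities:
  χ_A(x) = (x + 4)^3

Step 2 — compute geometric multiplicities via the rank-nullity identity g(λ) = n − rank(A − λI):
  rank(A − (-4)·I) = 2, so dim ker(A − (-4)·I) = n − 2 = 1

Summary:
  λ = -4: algebraic multiplicity = 3, geometric multiplicity = 1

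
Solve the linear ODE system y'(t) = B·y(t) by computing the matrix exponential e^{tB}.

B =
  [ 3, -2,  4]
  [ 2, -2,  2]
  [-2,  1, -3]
e^{tB} =
  [4 - 3*exp(-t), -2 + 2*exp(-t), 4 - 4*exp(-t)]
  [2 - 2*exp(-t), -1 + 2*exp(-t), 2 - 2*exp(-t)]
  [-2 + 2*exp(-t), 1 - exp(-t), -2 + 3*exp(-t)]

Strategy: write B = P · J · P⁻¹ where J is a Jordan canonical form, so e^{tB} = P · e^{tJ} · P⁻¹, and e^{tJ} can be computed block-by-block.

B has Jordan form
J =
  [-1,  0, 0]
  [ 0, -1, 0]
  [ 0,  0, 0]
(up to reordering of blocks).

Per-block formulas:
  For a 1×1 block at λ = 0: exp(t · [0]) = [e^(0t)].
  For a 1×1 block at λ = -1: exp(t · [-1]) = [e^(-1t)].

After assembling e^{tJ} and conjugating by P, we get:

e^{tB} =
  [4 - 3*exp(-t), -2 + 2*exp(-t), 4 - 4*exp(-t)]
  [2 - 2*exp(-t), -1 + 2*exp(-t), 2 - 2*exp(-t)]
  [-2 + 2*exp(-t), 1 - exp(-t), -2 + 3*exp(-t)]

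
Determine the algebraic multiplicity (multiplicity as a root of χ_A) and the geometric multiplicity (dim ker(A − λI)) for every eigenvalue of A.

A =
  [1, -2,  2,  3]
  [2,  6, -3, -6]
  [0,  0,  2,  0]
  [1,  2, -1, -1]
λ = 2: alg = 4, geom = 2

Step 1 — factor the characteristic polynomial to read off the algebraic multiplicities:
  χ_A(x) = (x - 2)^4

Step 2 — compute geometric multiplicities via the rank-nullity identity g(λ) = n − rank(A − λI):
  rank(A − (2)·I) = 2, so dim ker(A − (2)·I) = n − 2 = 2

Summary:
  λ = 2: algebraic multiplicity = 4, geometric multiplicity = 2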